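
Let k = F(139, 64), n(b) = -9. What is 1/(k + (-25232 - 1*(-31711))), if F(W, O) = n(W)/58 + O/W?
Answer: 8062/52236159 ≈ 0.00015434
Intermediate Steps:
F(W, O) = -9/58 + O/W
k = 2461/8062 (k = -9/58 + 64/139 = 2461/8062 ≈ 0.30526)
1/(k + (-25232 - 1*(-31711))) = 1/(2461/8062 + (-25232 - 1*(-31711))) = 1/(2461/8062 + (-25232 + 31711)) = 1/(2461/8062 + 6479) = 1/(52236159/8062) = 8062/52236159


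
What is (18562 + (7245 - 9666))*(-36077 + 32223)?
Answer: -62207414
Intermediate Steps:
(18562 + (7245 - 9666))*(-36077 + 32223) = (18562 - 2421)*(-3854) = 16141*(-3854) = -62207414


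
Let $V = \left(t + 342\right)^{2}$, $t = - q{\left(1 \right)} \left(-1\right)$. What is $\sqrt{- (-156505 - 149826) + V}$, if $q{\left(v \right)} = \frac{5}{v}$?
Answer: $2 \sqrt{106685} \approx 653.25$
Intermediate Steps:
$t = 5$ ($t = - \frac{5}{1} \left(-1\right) = - 5 \cdot 1 \left(-1\right) = \left(-1\right) 5 \left(-1\right) = \left(-5\right) \left(-1\right) = 5$)
$V = 120409$ ($V = \left(5 + 342\right)^{2} = 347^{2} = 120409$)
$\sqrt{- (-156505 - 149826) + V} = \sqrt{- (-156505 - 149826) + 120409} = \sqrt{\left(-1\right) \left(-306331\right) + 120409} = \sqrt{306331 + 120409} = \sqrt{426740} = 2 \sqrt{106685}$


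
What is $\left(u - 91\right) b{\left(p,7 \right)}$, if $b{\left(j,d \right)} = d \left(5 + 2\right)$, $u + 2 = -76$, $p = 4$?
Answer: $-8281$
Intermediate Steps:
$u = -78$ ($u = -2 - 76 = -78$)
$b{\left(j,d \right)} = 7 d$ ($b{\left(j,d \right)} = d 7 = 7 d$)
$\left(u - 91\right) b{\left(p,7 \right)} = \left(-78 - 91\right) 7 \cdot 7 = \left(-169\right) 49 = -8281$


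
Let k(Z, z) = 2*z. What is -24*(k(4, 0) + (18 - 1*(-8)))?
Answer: -624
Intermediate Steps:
-24*(k(4, 0) + (18 - 1*(-8))) = -24*(2*0 + (18 - 1*(-8))) = -24*(0 + (18 + 8)) = -24*(0 + 26) = -24*26 = -624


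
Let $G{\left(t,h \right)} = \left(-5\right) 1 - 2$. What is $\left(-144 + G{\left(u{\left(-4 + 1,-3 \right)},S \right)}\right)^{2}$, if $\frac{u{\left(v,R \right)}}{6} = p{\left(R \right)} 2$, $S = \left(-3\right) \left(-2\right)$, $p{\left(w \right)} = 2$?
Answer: $22801$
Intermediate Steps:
$S = 6$
$u{\left(v,R \right)} = 24$ ($u{\left(v,R \right)} = 6 \cdot 2 \cdot 2 = 6 \cdot 4 = 24$)
$G{\left(t,h \right)} = -7$ ($G{\left(t,h \right)} = -5 - 2 = -7$)
$\left(-144 + G{\left(u{\left(-4 + 1,-3 \right)},S \right)}\right)^{2} = \left(-144 - 7\right)^{2} = \left(-151\right)^{2} = 22801$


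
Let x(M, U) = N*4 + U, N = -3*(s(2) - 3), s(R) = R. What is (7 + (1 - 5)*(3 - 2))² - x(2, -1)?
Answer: -2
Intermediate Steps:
N = 3 (N = -3*(2 - 3) = -3*(-1) = 3)
x(M, U) = 12 + U (x(M, U) = 3*4 + U = 12 + U)
(7 + (1 - 5)*(3 - 2))² - x(2, -1) = (7 + (1 - 5)*(3 - 2))² - (12 - 1) = (7 - 4*1)² - 1*11 = (7 - 4)² - 11 = 3² - 11 = 9 - 11 = -2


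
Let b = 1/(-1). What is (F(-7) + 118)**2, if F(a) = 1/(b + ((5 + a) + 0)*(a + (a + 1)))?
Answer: 8708401/625 ≈ 13933.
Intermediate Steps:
b = -1
F(a) = 1/(-1 + (1 + 2*a)*(5 + a)) (F(a) = 1/(-1 + ((5 + a) + 0)*(a + (a + 1))) = 1/(-1 + (5 + a)*(a + (1 + a))) = 1/(-1 + (5 + a)*(1 + 2*a)) = 1/(-1 + (1 + 2*a)*(5 + a)))
(F(-7) + 118)**2 = (1/(4 + 2*(-7)**2 + 11*(-7)) + 118)**2 = (1/(4 + 2*49 - 77) + 118)**2 = (1/(4 + 98 - 77) + 118)**2 = (1/25 + 118)**2 = (2951/25)**2 = 8708401/625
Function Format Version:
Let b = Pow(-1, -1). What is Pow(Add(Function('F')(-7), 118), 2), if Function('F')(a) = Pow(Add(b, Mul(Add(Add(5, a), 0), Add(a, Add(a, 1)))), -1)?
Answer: Rational(8708401, 625) ≈ 13933.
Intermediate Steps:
b = -1
Function('F')(a) = Pow(Add(-1, Mul(Add(1, Mul(2, a)), Add(5, a))), -1) (Function('F')(a) = Pow(Add(-1, Mul(Add(Add(5, a), 0), Add(a, Add(a, 1)))), -1) = Pow(Add(-1, Mul(Add(5, a), Add(a, Add(1, a)))), -1) = Pow(Add(-1, Mul(Add(5, a), Add(1, Mul(2, a)))), -1) = Pow(Add(-1, Mul(Add(1, Mul(2, a)), Add(5, a))), -1))
Pow(Add(Function('F')(-7), 118), 2) = Pow(Add(Pow(Add(4, Mul(2, Pow(-7, 2)), Mul(11, -7)), -1), 118), 2) = Pow(Add(Pow(Add(4, Mul(2, 49), -77), -1), 118), 2) = Pow(Add(Pow(Add(4, 98, -77), -1), 118), 2) = Pow(Add(Pow(25, -1), 118), 2) = Pow(Add(Rational(1, 25), 118), 2) = Pow(Rational(2951, 25), 2) = Rational(8708401, 625)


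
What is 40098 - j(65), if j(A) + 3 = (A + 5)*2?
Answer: 39961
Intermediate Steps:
j(A) = 7 + 2*A (j(A) = -3 + (A + 5)*2 = -3 + (5 + A)*2 = -3 + (10 + 2*A) = 7 + 2*A)
40098 - j(65) = 40098 - (7 + 2*65) = 40098 - (7 + 130) = 40098 - 1*137 = 40098 - 137 = 39961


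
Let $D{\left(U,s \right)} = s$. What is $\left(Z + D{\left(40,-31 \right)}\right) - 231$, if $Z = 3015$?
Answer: $2753$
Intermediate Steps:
$\left(Z + D{\left(40,-31 \right)}\right) - 231 = \left(3015 - 31\right) - 231 = 2984 - 231 = 2753$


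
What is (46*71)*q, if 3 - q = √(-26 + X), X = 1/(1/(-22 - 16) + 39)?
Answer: 9798 - 6532*I*√14242777/1481 ≈ 9798.0 - 16645.0*I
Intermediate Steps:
X = 38/1481 (X = 1/(1/(-38) + 39) = 1/(-1/38 + 39) = 1/(1481/38) = 38/1481 ≈ 0.025658)
q = 3 - 2*I*√14242777/1481 (q = 3 - √(-26 + 38/1481) = 3 - √(-38468/1481) = 3 - 2*I*√14242777/1481 ≈ 3.0 - 5.0965*I)
(46*71)*q = (46*71)*(3 - 2*I*√14242777/1481) = 3266*(3 - 2*I*√14242777/1481) = 9798 - 6532*I*√14242777/1481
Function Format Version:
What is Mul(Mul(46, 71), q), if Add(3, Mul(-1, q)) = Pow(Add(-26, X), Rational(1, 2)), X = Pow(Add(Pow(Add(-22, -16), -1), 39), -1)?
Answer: Add(9798, Mul(Rational(-6532, 1481), I, Pow(14242777, Rational(1, 2)))) ≈ Add(9798.0, Mul(-16645., I))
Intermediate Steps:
X = Rational(38, 1481) (X = Pow(Add(Pow(-38, -1), 39), -1) = Pow(Add(Rational(-1, 38), 39), -1) = Pow(Rational(1481, 38), -1) = Rational(38, 1481) ≈ 0.025658)
q = Add(3, Mul(Rational(-2, 1481), I, Pow(14242777, Rational(1, 2)))) (q = Add(3, Mul(-1, Pow(Add(-26, Rational(38, 1481)), Rational(1, 2)))) = Add(3, Mul(-1, Pow(Rational(-38468, 1481), Rational(1, 2)))) = Add(3, Mul(-1, Mul(Rational(2, 1481), I, Pow(14242777, Rational(1, 2))))) = Add(3, Mul(Rational(-2, 1481), I, Pow(14242777, Rational(1, 2)))) ≈ Add(3.0000, Mul(-5.0965, I)))
Mul(Mul(46, 71), q) = Mul(Mul(46, 71), Add(3, Mul(Rational(-2, 1481), I, Pow(14242777, Rational(1, 2))))) = Mul(3266, Add(3, Mul(Rational(-2, 1481), I, Pow(14242777, Rational(1, 2))))) = Add(9798, Mul(Rational(-6532, 1481), I, Pow(14242777, Rational(1, 2))))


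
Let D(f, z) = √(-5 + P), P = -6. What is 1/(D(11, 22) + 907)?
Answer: 907/822660 - I*√11/822660 ≈ 0.0011025 - 4.0316e-6*I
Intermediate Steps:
D(f, z) = I*√11 (D(f, z) = √(-5 - 6) = √(-11) = I*√11)
1/(D(11, 22) + 907) = 1/(I*√11 + 907) = 1/(907 + I*√11)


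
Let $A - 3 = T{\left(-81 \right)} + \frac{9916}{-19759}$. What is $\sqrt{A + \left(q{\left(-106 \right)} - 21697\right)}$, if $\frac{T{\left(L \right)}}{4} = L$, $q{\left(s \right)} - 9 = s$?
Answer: $\frac{i \sqrt{8634291791559}}{19759} \approx 148.71 i$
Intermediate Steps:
$q{\left(s \right)} = 9 + s$
$T{\left(L \right)} = 4 L$
$A = - \frac{6352555}{19759}$ ($A = 3 + \left(4 \left(-81\right) + \frac{9916}{-19759}\right) = 3 + \left(-324 + 9916 \left(- \frac{1}{19759}\right)\right) = 3 - \frac{6411832}{19759} = - \frac{6352555}{19759} \approx -321.5$)
$\sqrt{A + \left(q{\left(-106 \right)} - 21697\right)} = \sqrt{- \frac{6352555}{19759} + \left(\left(9 - 106\right) - 21697\right)} = \sqrt{- \frac{6352555}{19759} - 21794} = \sqrt{- \frac{436980201}{19759}} = \frac{i \sqrt{8634291791559}}{19759}$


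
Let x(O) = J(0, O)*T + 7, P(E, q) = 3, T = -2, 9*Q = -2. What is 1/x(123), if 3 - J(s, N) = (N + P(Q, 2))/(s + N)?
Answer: 41/125 ≈ 0.32800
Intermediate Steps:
Q = -2/9 (Q = (⅑)*(-2) = -2/9 ≈ -0.22222)
J(s, N) = 3 - (3 + N)/(N + s) (J(s, N) = 3 - (N + 3)/(s + N) = 3 - (3 + N)/(N + s))
x(O) = 7 - 2*(-3 + 2*O)/O (x(O) = ((-3 + 2*O + 3*0)/(O + 0))*(-2) + 7 = ((-3 + 2*O + 0)/O)*(-2) + 7 = ((-3 + 2*O)/O)*(-2) + 7 = -2*(-3 + 2*O)/O + 7 = 7 - 2*(-3 + 2*O)/O)
1/x(123) = 1/(3 + 6/123) = 1/(3 + 6*(1/123)) = 1/(3 + 2/41) = 1/(125/41) = 41/125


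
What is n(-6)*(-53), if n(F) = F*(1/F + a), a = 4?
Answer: 1219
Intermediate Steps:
n(F) = F*(4 + 1/F) (n(F) = F*(1/F + 4) = F*(4 + 1/F))
n(-6)*(-53) = (1 + 4*(-6))*(-53) = (1 - 24)*(-53) = -23*(-53) = 1219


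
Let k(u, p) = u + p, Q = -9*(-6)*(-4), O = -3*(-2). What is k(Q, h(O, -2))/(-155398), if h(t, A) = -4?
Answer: 110/77699 ≈ 0.0014157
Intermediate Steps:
O = 6
Q = -216 (Q = 54*(-4) = -216)
k(u, p) = p + u
k(Q, h(O, -2))/(-155398) = (-4 - 216)/(-155398) = -220*(-1/155398) = 110/77699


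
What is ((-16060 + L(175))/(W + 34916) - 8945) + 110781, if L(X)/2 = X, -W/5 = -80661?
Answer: 44626658046/438221 ≈ 1.0184e+5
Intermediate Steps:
W = 403305 (W = -5*(-80661) = 403305)
L(X) = 2*X
((-16060 + L(175))/(W + 34916) - 8945) + 110781 = ((-16060 + 2*175)/(403305 + 34916) - 8945) + 110781 = ((-16060 + 350)/438221 - 8945) + 110781 = (-15710*1/438221 - 8945) + 110781 = (-15710/438221 - 8945) + 110781 = -3919902555/438221 + 110781 = 44626658046/438221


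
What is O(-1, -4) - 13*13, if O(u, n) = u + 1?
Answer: -169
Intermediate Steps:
O(u, n) = 1 + u
O(-1, -4) - 13*13 = (1 - 1) - 13*13 = 0 - 169 = -169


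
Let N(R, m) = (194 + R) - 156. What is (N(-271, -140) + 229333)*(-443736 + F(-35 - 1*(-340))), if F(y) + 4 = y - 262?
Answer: -101650982700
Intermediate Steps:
N(R, m) = 38 + R
F(y) = -266 + y (F(y) = -4 + (y - 262) = -4 + (-262 + y) = -266 + y)
(N(-271, -140) + 229333)*(-443736 + F(-35 - 1*(-340))) = ((38 - 271) + 229333)*(-443736 + (-266 + (-35 - 1*(-340)))) = (-233 + 229333)*(-443736 + (-266 + (-35 + 340))) = 229100*(-443736 + (-266 + 305)) = 229100*(-443736 + 39) = 229100*(-443697) = -101650982700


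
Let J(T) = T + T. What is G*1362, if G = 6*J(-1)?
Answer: -16344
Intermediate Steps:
J(T) = 2*T
G = -12 (G = 6*(2*(-1)) = 6*(-2) = -12)
G*1362 = -12*1362 = -16344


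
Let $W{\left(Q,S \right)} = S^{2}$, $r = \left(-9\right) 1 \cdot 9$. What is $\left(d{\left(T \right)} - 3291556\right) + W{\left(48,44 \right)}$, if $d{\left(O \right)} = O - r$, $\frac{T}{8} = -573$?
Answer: $-3294123$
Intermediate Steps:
$T = -4584$ ($T = 8 \left(-573\right) = -4584$)
$r = -81$ ($r = \left(-9\right) 9 = -81$)
$d{\left(O \right)} = 81 + O$ ($d{\left(O \right)} = O - -81 = O + 81 = 81 + O$)
$\left(d{\left(T \right)} - 3291556\right) + W{\left(48,44 \right)} = \left(\left(81 - 4584\right) - 3291556\right) + 44^{2} = \left(-4503 - 3291556\right) + 1936 = -3296059 + 1936 = -3294123$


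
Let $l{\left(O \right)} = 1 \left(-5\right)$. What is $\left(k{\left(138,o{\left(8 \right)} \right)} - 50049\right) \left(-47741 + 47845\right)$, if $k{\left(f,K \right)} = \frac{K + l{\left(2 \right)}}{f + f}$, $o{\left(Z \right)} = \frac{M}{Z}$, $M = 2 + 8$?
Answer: $- \frac{239434481}{46} \approx -5.2051 \cdot 10^{6}$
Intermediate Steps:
$M = 10$
$l{\left(O \right)} = -5$
$o{\left(Z \right)} = \frac{10}{Z}$
$k{\left(f,K \right)} = \frac{-5 + K}{2 f}$ ($k{\left(f,K \right)} = \frac{K - 5}{f + f} = \frac{-5 + K}{2 f}$)
$\left(k{\left(138,o{\left(8 \right)} \right)} - 50049\right) \left(-47741 + 47845\right) = \left(\frac{-5 + \frac{10}{8}}{2 \cdot 138} - 50049\right) \left(-47741 + 47845\right) = \left(\frac{1}{2} \cdot \frac{1}{138} \left(-5 + 10 \cdot \frac{1}{8}\right) - 50049\right) 104 = \left(\frac{1}{2} \cdot \frac{1}{138} \left(-5 + \frac{5}{4}\right) - 50049\right) 104 = \left(\frac{1}{2} \cdot \frac{1}{138} \left(- \frac{15}{4}\right) - 50049\right) 104 = \left(- \frac{5}{368} - 50049\right) 104 = \left(- \frac{18418037}{368}\right) 104 = - \frac{239434481}{46}$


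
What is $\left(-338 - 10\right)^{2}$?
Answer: $121104$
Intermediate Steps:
$\left(-338 - 10\right)^{2} = \left(-348\right)^{2} = 121104$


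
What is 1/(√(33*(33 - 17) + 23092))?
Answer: √5905/11810 ≈ 0.0065067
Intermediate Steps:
1/(√(33*(33 - 17) + 23092)) = 1/(√(33*16 + 23092)) = 1/(√(528 + 23092)) = 1/(√23620) = 1/(2*√5905) = √5905/11810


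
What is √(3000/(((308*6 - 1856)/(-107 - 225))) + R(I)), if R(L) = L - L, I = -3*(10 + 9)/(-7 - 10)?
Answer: 10*√1245 ≈ 352.85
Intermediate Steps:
I = 57/17 (I = -57/(-17) = -57*(-1)/17 = -3*(-19/17) = 57/17 ≈ 3.3529)
R(L) = 0
√(3000/(((308*6 - 1856)/(-107 - 225))) + R(I)) = √(3000/(((308*6 - 1856)/(-107 - 225))) + 0) = √(3000/(((1848 - 1856)/(-332))) + 0) = √(3000/((-8*(-1/332))) + 0) = √(3000/(2/83) + 0) = √(3000*(83/2) + 0) = √(124500 + 0) = √124500 = 10*√1245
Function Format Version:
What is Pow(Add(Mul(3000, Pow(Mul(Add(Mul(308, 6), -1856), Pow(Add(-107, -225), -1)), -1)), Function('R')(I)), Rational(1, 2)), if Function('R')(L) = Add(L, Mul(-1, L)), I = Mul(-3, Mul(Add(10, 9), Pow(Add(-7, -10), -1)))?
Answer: Mul(10, Pow(1245, Rational(1, 2))) ≈ 352.85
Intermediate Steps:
I = Rational(57, 17) (I = Mul(-3, Mul(19, Pow(-17, -1))) = Mul(-3, Mul(19, Rational(-1, 17))) = Mul(-3, Rational(-19, 17)) = Rational(57, 17) ≈ 3.3529)
Function('R')(L) = 0
Pow(Add(Mul(3000, Pow(Mul(Add(Mul(308, 6), -1856), Pow(Add(-107, -225), -1)), -1)), Function('R')(I)), Rational(1, 2)) = Pow(Add(Mul(3000, Pow(Mul(Add(Mul(308, 6), -1856), Pow(Add(-107, -225), -1)), -1)), 0), Rational(1, 2)) = Pow(Add(Mul(3000, Pow(Mul(Add(1848, -1856), Pow(-332, -1)), -1)), 0), Rational(1, 2)) = Pow(Add(Mul(3000, Pow(Mul(-8, Rational(-1, 332)), -1)), 0), Rational(1, 2)) = Pow(Add(Mul(3000, Pow(Rational(2, 83), -1)), 0), Rational(1, 2)) = Pow(Add(Mul(3000, Rational(83, 2)), 0), Rational(1, 2)) = Pow(Add(124500, 0), Rational(1, 2)) = Pow(124500, Rational(1, 2)) = Mul(10, Pow(1245, Rational(1, 2)))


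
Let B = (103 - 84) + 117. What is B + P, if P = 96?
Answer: 232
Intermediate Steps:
B = 136 (B = 19 + 117 = 136)
B + P = 136 + 96 = 232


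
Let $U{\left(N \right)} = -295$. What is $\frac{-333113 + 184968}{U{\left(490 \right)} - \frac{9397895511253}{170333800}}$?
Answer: $\frac{25234100801000}{9448143982253} \approx 2.6708$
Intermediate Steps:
$\frac{-333113 + 184968}{U{\left(490 \right)} - \frac{9397895511253}{170333800}} = \frac{-333113 + 184968}{-295 - \frac{9397895511253}{170333800}} = - \frac{148145}{-295 - \left(\frac{3424862794}{62075} + \frac{28999}{68600}\right)} = - \frac{148145}{-295 - \frac{9397895511253}{170333800}} = - \frac{148145}{- \frac{9448143982253}{170333800}} = \left(-148145\right) \left(- \frac{170333800}{9448143982253}\right) = \frac{25234100801000}{9448143982253}$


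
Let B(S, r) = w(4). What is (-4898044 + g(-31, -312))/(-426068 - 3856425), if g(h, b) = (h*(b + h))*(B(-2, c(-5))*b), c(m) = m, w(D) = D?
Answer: 18168028/4282493 ≈ 4.2424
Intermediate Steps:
B(S, r) = 4
g(h, b) = 4*b*h*(b + h) (g(h, b) = (h*(b + h))*(4*b) = 4*b*h*(b + h))
(-4898044 + g(-31, -312))/(-426068 - 3856425) = (-4898044 + 4*(-312)*(-31)*(-312 - 31))/(-426068 - 3856425) = (-4898044 + 4*(-312)*(-31)*(-343))/(-4282493) = (-4898044 - 13269984)*(-1/4282493) = -18168028*(-1/4282493) = 18168028/4282493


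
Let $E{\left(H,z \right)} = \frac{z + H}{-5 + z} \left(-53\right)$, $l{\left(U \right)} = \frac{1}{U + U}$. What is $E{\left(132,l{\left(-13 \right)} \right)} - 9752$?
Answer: $- \frac{1095669}{131} \approx -8363.9$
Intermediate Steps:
$l{\left(U \right)} = \frac{1}{2 U}$
$E{\left(H,z \right)} = - \frac{53 \left(H + z\right)}{-5 + z}$ ($E{\left(H,z \right)} = \frac{H + z}{-5 + z} \left(-53\right) = - \frac{53 \left(H + z\right)}{-5 + z}$)
$E{\left(132,l{\left(-13 \right)} \right)} - 9752 = \frac{53 \left(\left(-1\right) 132 - \frac{1}{2 \left(-13\right)}\right)}{-5 + \frac{1}{2 \left(-13\right)}} - 9752 = \frac{53 \left(-132 - \frac{1}{2} \left(- \frac{1}{13}\right)\right)}{-5 + \frac{1}{2} \left(- \frac{1}{13}\right)} - 9752 = \frac{53 \left(-132 - - \frac{1}{26}\right)}{-5 - \frac{1}{26}} - 9752 = \frac{53 \left(-132 + \frac{1}{26}\right)}{- \frac{131}{26}} - 9752 = 53 \left(- \frac{26}{131}\right) \left(- \frac{3431}{26}\right) - 9752 = \frac{181843}{131} - 9752 = - \frac{1095669}{131}$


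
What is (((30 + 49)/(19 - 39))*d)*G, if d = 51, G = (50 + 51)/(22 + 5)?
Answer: -135643/180 ≈ -753.57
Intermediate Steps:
G = 101/27 ≈ 3.7407
(((30 + 49)/(19 - 39))*d)*G = (((30 + 49)/(19 - 39))*51)*(101/27) = ((79/(-20))*51)*(101/27) = ((79*(-1/20))*51)*(101/27) = -79/20*51*(101/27) = -4029/20*101/27 = -135643/180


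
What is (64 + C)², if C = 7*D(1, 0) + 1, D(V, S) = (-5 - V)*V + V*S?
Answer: 529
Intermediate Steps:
D(V, S) = S*V + V*(-5 - V) (D(V, S) = V*(-5 - V) + S*V = S*V + V*(-5 - V))
C = -41 (C = 7*(1*(-5 + 0 - 1*1)) + 1 = 7*(1*(-5 + 0 - 1)) + 1 = 7*(1*(-6)) + 1 = 7*(-6) + 1 = -42 + 1 = -41)
(64 + C)² = (64 - 41)² = 23² = 529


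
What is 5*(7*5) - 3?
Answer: 172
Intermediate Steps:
5*(7*5) - 3 = 5*35 - 3 = 175 - 3 = 172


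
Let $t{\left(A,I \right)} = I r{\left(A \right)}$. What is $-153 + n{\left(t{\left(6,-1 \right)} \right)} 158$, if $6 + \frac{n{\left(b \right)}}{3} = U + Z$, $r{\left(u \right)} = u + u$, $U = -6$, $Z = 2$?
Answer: $-4893$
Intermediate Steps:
$r{\left(u \right)} = 2 u$
$t{\left(A,I \right)} = 2 A I$ ($t{\left(A,I \right)} = I 2 A = 2 A I$)
$n{\left(b \right)} = -30$ ($n{\left(b \right)} = -18 + 3 \left(-6 + 2\right) = -18 + 3 \left(-4\right) = -18 - 12 = -30$)
$-153 + n{\left(t{\left(6,-1 \right)} \right)} 158 = -153 - 4740 = -4893$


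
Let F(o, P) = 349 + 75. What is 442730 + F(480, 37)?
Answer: 443154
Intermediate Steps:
F(o, P) = 424
442730 + F(480, 37) = 442730 + 424 = 443154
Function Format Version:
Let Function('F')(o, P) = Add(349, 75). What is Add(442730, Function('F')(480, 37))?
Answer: 443154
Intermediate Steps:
Function('F')(o, P) = 424
Add(442730, Function('F')(480, 37)) = Add(442730, 424) = 443154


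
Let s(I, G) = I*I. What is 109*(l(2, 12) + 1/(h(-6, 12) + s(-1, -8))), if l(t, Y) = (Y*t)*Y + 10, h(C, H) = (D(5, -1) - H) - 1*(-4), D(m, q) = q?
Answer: 259747/8 ≈ 32468.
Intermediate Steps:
s(I, G) = I²
h(C, H) = 3 - H (h(C, H) = (-1 - H) - 1*(-4) = (-1 - H) + 4 = 3 - H)
l(t, Y) = 10 + t*Y² (l(t, Y) = t*Y² + 10 = 10 + t*Y²)
109*(l(2, 12) + 1/(h(-6, 12) + s(-1, -8))) = 109*((10 + 2*12²) + 1/((3 - 1*12) + (-1)²)) = 109*((10 + 2*144) + 1/((3 - 12) + 1)) = 109*((10 + 288) + 1/(-9 + 1)) = 109*(298 + 1/(-8)) = 109*(298 - ⅛) = 109*(2383/8) = 259747/8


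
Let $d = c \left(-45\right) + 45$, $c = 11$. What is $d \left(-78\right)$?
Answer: $35100$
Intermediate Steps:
$d = -450$ ($d = 11 \left(-45\right) + 45 = -495 + 45 = -450$)
$d \left(-78\right) = \left(-450\right) \left(-78\right) = 35100$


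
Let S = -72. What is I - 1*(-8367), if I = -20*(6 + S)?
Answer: 9687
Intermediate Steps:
I = 1320 (I = -20*(6 - 72) = -20*(-66) = 1320)
I - 1*(-8367) = 1320 - 1*(-8367) = 1320 + 8367 = 9687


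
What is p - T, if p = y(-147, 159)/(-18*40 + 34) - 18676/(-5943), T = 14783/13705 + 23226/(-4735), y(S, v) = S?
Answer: 221625711971/30852811122 ≈ 7.1833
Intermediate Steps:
T = -9932593/2595727 (T = 14783*(1/13705) + 23226*(-1/4735) = 14783/13705 - 23226/4735 = -9932593/2595727 ≈ -3.8265)
p = 39899/11886 (p = -147/(-18*40 + 34) - 18676/(-5943) = -147/(-720 + 34) - 18676*(-1/5943) = -147/(-686) + 2668/849 = -147*(-1/686) + 2668/849 = 3/14 + 2668/849 = 39899/11886 ≈ 3.3568)
p - T = 39899/11886 - 1*(-9932593/2595727) = 39899/11886 + 9932593/2595727 = 221625711971/30852811122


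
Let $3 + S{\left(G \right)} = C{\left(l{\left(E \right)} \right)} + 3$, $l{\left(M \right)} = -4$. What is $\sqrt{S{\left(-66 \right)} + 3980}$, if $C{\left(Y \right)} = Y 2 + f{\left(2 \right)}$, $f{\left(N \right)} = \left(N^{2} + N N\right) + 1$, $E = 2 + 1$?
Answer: $\sqrt{3981} \approx 63.095$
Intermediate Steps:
$E = 3$
$f{\left(N \right)} = 1 + 2 N^{2}$ ($f{\left(N \right)} = \left(N^{2} + N^{2}\right) + 1 = 2 N^{2} + 1 = 1 + 2 N^{2}$)
$C{\left(Y \right)} = 9 + 2 Y$ ($C{\left(Y \right)} = Y 2 + \left(1 + 2 \cdot 2^{2}\right) = 2 Y + \left(1 + 2 \cdot 4\right) = 2 Y + \left(1 + 8\right) = 2 Y + 9 = 9 + 2 Y$)
$S{\left(G \right)} = 1$ ($S{\left(G \right)} = -3 + \left(\left(9 + 2 \left(-4\right)\right) + 3\right) = -3 + \left(\left(9 - 8\right) + 3\right) = -3 + \left(1 + 3\right) = -3 + 4 = 1$)
$\sqrt{S{\left(-66 \right)} + 3980} = \sqrt{1 + 3980} = \sqrt{3981}$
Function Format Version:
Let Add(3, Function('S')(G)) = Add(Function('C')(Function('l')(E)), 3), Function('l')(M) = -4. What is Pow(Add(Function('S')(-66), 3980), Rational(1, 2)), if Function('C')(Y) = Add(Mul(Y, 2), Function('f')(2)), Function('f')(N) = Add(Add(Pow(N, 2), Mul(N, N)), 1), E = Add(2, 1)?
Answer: Pow(3981, Rational(1, 2)) ≈ 63.095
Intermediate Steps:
E = 3
Function('f')(N) = Add(1, Mul(2, Pow(N, 2))) (Function('f')(N) = Add(Add(Pow(N, 2), Pow(N, 2)), 1) = Add(Mul(2, Pow(N, 2)), 1) = Add(1, Mul(2, Pow(N, 2))))
Function('C')(Y) = Add(9, Mul(2, Y)) (Function('C')(Y) = Add(Mul(Y, 2), Add(1, Mul(2, Pow(2, 2)))) = Add(Mul(2, Y), Add(1, Mul(2, 4))) = Add(Mul(2, Y), Add(1, 8)) = Add(Mul(2, Y), 9) = Add(9, Mul(2, Y)))
Function('S')(G) = 1 (Function('S')(G) = Add(-3, Add(Add(9, Mul(2, -4)), 3)) = Add(-3, Add(Add(9, -8), 3)) = Add(-3, Add(1, 3)) = Add(-3, 4) = 1)
Pow(Add(Function('S')(-66), 3980), Rational(1, 2)) = Pow(Add(1, 3980), Rational(1, 2)) = Pow(3981, Rational(1, 2))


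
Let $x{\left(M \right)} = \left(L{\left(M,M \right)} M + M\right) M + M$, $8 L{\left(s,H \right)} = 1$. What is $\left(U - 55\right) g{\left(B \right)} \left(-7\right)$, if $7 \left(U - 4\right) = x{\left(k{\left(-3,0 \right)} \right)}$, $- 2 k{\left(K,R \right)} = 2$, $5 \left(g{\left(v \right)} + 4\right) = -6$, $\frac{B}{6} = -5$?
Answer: $- \frac{7423}{4} \approx -1855.8$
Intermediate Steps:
$B = -30$ ($B = 6 \left(-5\right) = -30$)
$L{\left(s,H \right)} = \frac{1}{8}$ ($L{\left(s,H \right)} = \frac{1}{8} \cdot 1 = \frac{1}{8}$)
$g{\left(v \right)} = - \frac{26}{5}$ ($g{\left(v \right)} = -4 + \frac{1}{5} \left(-6\right) = -4 - \frac{6}{5} = - \frac{26}{5}$)
$k{\left(K,R \right)} = -1$ ($k{\left(K,R \right)} = \left(- \frac{1}{2}\right) 2 = -1$)
$x{\left(M \right)} = M + \frac{9 M^{2}}{8}$ ($x{\left(M \right)} = \left(\frac{M}{8} + M\right) M + M = \frac{9 M}{8} M + M = \frac{9 M^{2}}{8} + M = M + \frac{9 M^{2}}{8}$)
$U = \frac{225}{56}$ ($U = 4 + \frac{\frac{1}{8} \left(-1\right) \left(8 + 9 \left(-1\right)\right)}{7} = 4 + \frac{\frac{1}{8} \left(-1\right) \left(8 - 9\right)}{7} = 4 + \frac{\frac{1}{8} \left(-1\right) \left(-1\right)}{7} = 4 + \frac{1}{7} \cdot \frac{1}{8} = 4 + \frac{1}{56} = \frac{225}{56} \approx 4.0179$)
$\left(U - 55\right) g{\left(B \right)} \left(-7\right) = \left(\frac{225}{56} - 55\right) \left(- \frac{26}{5}\right) \left(-7\right) = \left(- \frac{2855}{56}\right) \left(- \frac{26}{5}\right) \left(-7\right) = \frac{7423}{28} \left(-7\right) = - \frac{7423}{4}$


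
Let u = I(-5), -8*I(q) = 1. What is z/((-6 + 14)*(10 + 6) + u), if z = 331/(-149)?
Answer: -2648/152427 ≈ -0.017372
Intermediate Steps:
I(q) = -⅛ (I(q) = -⅛*1 = -⅛)
u = -⅛ ≈ -0.12500
z = -331/149 (z = 331*(-1/149) = -331/149 ≈ -2.2215)
z/((-6 + 14)*(10 + 6) + u) = -331/149/((-6 + 14)*(10 + 6) - ⅛) = -331/149/(8*16 - ⅛) = -331/149/(128 - ⅛) = -331/149/(1023/8) = (8/1023)*(-331/149) = -2648/152427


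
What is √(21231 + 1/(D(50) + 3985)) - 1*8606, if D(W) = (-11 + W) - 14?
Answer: -8606 + √341396607110/4010 ≈ -8460.3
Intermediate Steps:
D(W) = -25 + W
√(21231 + 1/(D(50) + 3985)) - 1*8606 = √(21231 + 1/((-25 + 50) + 3985)) - 1*8606 = √(21231 + 1/(25 + 3985)) - 8606 = √(21231 + 1/4010) - 8606 = √(85136311/4010) - 8606 = √341396607110/4010 - 8606 = -8606 + √341396607110/4010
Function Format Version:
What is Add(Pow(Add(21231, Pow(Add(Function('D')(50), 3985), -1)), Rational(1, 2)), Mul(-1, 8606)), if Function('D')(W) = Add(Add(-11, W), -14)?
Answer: Add(-8606, Mul(Rational(1, 4010), Pow(341396607110, Rational(1, 2)))) ≈ -8460.3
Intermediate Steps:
Function('D')(W) = Add(-25, W)
Add(Pow(Add(21231, Pow(Add(Function('D')(50), 3985), -1)), Rational(1, 2)), Mul(-1, 8606)) = Add(Pow(Add(21231, Pow(Add(Add(-25, 50), 3985), -1)), Rational(1, 2)), Mul(-1, 8606)) = Add(Pow(Add(21231, Pow(Add(25, 3985), -1)), Rational(1, 2)), -8606) = Add(Pow(Add(21231, Pow(4010, -1)), Rational(1, 2)), -8606) = Add(Pow(Add(21231, Rational(1, 4010)), Rational(1, 2)), -8606) = Add(Pow(Rational(85136311, 4010), Rational(1, 2)), -8606) = Add(Mul(Rational(1, 4010), Pow(341396607110, Rational(1, 2))), -8606) = Add(-8606, Mul(Rational(1, 4010), Pow(341396607110, Rational(1, 2))))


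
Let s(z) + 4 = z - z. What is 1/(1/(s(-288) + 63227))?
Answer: 63223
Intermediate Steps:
s(z) = -4 (s(z) = -4 + (z - z) = -4 + 0 = -4)
1/(1/(s(-288) + 63227)) = 1/(1/(-4 + 63227)) = 1/(1/63223) = 63223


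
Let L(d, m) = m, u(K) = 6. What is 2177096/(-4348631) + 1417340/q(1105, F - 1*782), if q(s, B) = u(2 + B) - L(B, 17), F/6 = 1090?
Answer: -6163512609596/47834941 ≈ -1.2885e+5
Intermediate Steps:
F = 6540 (F = 6*1090 = 6540)
q(s, B) = -11 (q(s, B) = 6 - 1*17 = 6 - 17 = -11)
2177096/(-4348631) + 1417340/q(1105, F - 1*782) = 2177096/(-4348631) + 1417340/(-11) = 2177096*(-1/4348631) + 1417340*(-1/11) = -2177096/4348631 - 1417340/11 = -6163512609596/47834941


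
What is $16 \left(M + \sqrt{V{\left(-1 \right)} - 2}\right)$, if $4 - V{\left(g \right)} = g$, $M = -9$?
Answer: $-144 + 16 \sqrt{3} \approx -116.29$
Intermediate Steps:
$V{\left(g \right)} = 4 - g$
$16 \left(M + \sqrt{V{\left(-1 \right)} - 2}\right) = 16 \left(-9 + \sqrt{\left(4 - -1\right) - 2}\right) = 16 \left(-9 + \sqrt{\left(4 + 1\right) - 2}\right) = 16 \left(-9 + \sqrt{5 - 2}\right) = 16 \left(-9 + \sqrt{3}\right) = -144 + 16 \sqrt{3}$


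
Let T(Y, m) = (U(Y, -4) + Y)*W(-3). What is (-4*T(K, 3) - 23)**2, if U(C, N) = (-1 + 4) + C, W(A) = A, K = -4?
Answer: 6889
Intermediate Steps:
U(C, N) = 3 + C
T(Y, m) = -9 - 6*Y (T(Y, m) = ((3 + Y) + Y)*(-3) = (3 + 2*Y)*(-3) = -9 - 6*Y)
(-4*T(K, 3) - 23)**2 = (-4*(-9 - 6*(-4)) - 23)**2 = (-4*(-9 + 24) - 23)**2 = (-4*15 - 23)**2 = (-60 - 23)**2 = (-83)**2 = 6889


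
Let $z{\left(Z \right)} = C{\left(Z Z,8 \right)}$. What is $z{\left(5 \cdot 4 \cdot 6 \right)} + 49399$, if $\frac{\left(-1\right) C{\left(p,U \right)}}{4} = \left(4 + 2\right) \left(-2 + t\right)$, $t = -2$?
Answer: $49495$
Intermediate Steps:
$C{\left(p,U \right)} = 96$ ($C{\left(p,U \right)} = - 4 \left(4 + 2\right) \left(-2 - 2\right) = - 4 \cdot 6 \left(-4\right) = \left(-4\right) \left(-24\right) = 96$)
$z{\left(Z \right)} = 96$
$z{\left(5 \cdot 4 \cdot 6 \right)} + 49399 = 96 + 49399 = 49495$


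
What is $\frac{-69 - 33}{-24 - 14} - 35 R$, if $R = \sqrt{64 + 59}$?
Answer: $\frac{51}{19} - 35 \sqrt{123} \approx -385.48$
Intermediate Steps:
$R = \sqrt{123} \approx 11.091$
$\frac{-69 - 33}{-24 - 14} - 35 R = \frac{-69 - 33}{-24 - 14} - 35 \sqrt{123} = - \frac{102}{-38} - 35 \sqrt{123} = \left(-102\right) \left(- \frac{1}{38}\right) - 35 \sqrt{123} = \frac{51}{19} - 35 \sqrt{123}$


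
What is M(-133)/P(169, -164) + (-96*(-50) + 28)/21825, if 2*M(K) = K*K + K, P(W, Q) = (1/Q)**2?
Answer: 5152731650428/21825 ≈ 2.3609e+8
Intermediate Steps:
P(W, Q) = Q**(-2)
M(K) = K/2 + K**2/2 (M(K) = (K*K + K)/2 = (K**2 + K)/2 = (K + K**2)/2 = K/2 + K**2/2)
M(-133)/P(169, -164) + (-96*(-50) + 28)/21825 = ((1/2)*(-133)*(1 - 133))/((-164)**(-2)) + (-96*(-50) + 28)/21825 = ((1/2)*(-133)*(-132))/(1/26896) + (4800 + 28)*(1/21825) = 8778*26896 + 4828*(1/21825) = 236093088 + 4828/21825 = 5152731650428/21825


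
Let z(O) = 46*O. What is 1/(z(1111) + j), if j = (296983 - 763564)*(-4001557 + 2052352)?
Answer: 1/909462069211 ≈ 1.0996e-12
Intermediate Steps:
j = 909462018105 (j = -466581*(-1949205) = 909462018105)
1/(z(1111) + j) = 1/(46*1111 + 909462018105) = 1/(51106 + 909462018105) = 1/909462069211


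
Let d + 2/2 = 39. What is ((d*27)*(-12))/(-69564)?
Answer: 1026/5797 ≈ 0.17699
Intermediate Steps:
d = 38 (d = -1 + 39 = 38)
((d*27)*(-12))/(-69564) = ((38*27)*(-12))/(-69564) = (1026*(-12))*(-1/69564) = -12312*(-1/69564) = 1026/5797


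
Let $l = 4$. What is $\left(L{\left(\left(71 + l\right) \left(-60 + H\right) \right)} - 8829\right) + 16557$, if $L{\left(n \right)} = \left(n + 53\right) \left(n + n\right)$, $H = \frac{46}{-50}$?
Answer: $41274936$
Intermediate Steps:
$H = - \frac{23}{25}$ ($H = 46 \left(- \frac{1}{50}\right) = - \frac{23}{25} \approx -0.92$)
$L{\left(n \right)} = 2 n \left(53 + n\right)$ ($L{\left(n \right)} = \left(53 + n\right) 2 n = 2 n \left(53 + n\right)$)
$\left(L{\left(\left(71 + l\right) \left(-60 + H\right) \right)} - 8829\right) + 16557 = \left(2 \left(71 + 4\right) \left(-60 - \frac{23}{25}\right) \left(53 + \left(71 + 4\right) \left(-60 - \frac{23}{25}\right)\right) - 8829\right) + 16557 = \left(2 \cdot 75 \left(- \frac{1523}{25}\right) \left(53 + 75 \left(- \frac{1523}{25}\right)\right) - 8829\right) + 16557 = \left(2 \left(-4569\right) \left(53 - 4569\right) - 8829\right) + 16557 = \left(2 \left(-4569\right) \left(-4516\right) - 8829\right) + 16557 = \left(41267208 - 8829\right) + 16557 = 41258379 + 16557 = 41274936$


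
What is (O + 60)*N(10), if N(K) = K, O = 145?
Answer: 2050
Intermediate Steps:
(O + 60)*N(10) = (145 + 60)*10 = 205*10 = 2050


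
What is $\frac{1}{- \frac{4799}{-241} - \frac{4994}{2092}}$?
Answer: $\frac{252086}{4417977} \approx 0.057059$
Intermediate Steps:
$\frac{1}{- \frac{4799}{-241} - \frac{4994}{2092}} = \frac{1}{\left(-4799\right) \left(- \frac{1}{241}\right) - \frac{2497}{1046}} = \frac{1}{\frac{4799}{241} - \frac{2497}{1046}} = \frac{1}{\frac{4417977}{252086}} = \frac{252086}{4417977}$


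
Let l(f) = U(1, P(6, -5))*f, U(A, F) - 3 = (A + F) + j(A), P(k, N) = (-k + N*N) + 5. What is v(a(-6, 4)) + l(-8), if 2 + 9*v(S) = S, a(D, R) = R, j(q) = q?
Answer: -2086/9 ≈ -231.78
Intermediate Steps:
P(k, N) = 5 + N² - k (P(k, N) = (-k + N²) + 5 = (N² - k) + 5 = 5 + N² - k)
v(S) = -2/9 + S/9
U(A, F) = 3 + F + 2*A (U(A, F) = 3 + ((A + F) + A) = 3 + (F + 2*A) = 3 + F + 2*A)
l(f) = 29*f (l(f) = (3 + (5 + (-5)² - 1*6) + 2*1)*f = (3 + (5 + 25 - 6) + 2)*f = (3 + 24 + 2)*f = 29*f)
v(a(-6, 4)) + l(-8) = (-2/9 + (⅑)*4) + 29*(-8) = (-2/9 + 4/9) - 232 = 2/9 - 232 = -2086/9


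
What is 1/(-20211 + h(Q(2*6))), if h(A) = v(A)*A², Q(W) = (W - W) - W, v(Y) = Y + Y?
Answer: -1/23667 ≈ -4.2253e-5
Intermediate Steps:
v(Y) = 2*Y
Q(W) = -W (Q(W) = 0 - W = -W)
h(A) = 2*A³ (h(A) = (2*A)*A² = 2*A³)
1/(-20211 + h(Q(2*6))) = 1/(-20211 + 2*(-2*6)³) = 1/(-20211 + 2*(-1*12)³) = 1/(-20211 + 2*(-12)³) = 1/(-20211 + 2*(-1728)) = 1/(-20211 - 3456) = 1/(-23667) = -1/23667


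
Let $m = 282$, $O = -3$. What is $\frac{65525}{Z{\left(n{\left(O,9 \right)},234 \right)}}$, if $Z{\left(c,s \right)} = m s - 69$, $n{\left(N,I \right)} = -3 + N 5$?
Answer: $\frac{65525}{65919} \approx 0.99402$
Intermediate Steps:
$n{\left(N,I \right)} = -3 + 5 N$
$Z{\left(c,s \right)} = -69 + 282 s$ ($Z{\left(c,s \right)} = 282 s - 69 = -69 + 282 s$)
$\frac{65525}{Z{\left(n{\left(O,9 \right)},234 \right)}} = \frac{65525}{-69 + 282 \cdot 234} = \frac{65525}{-69 + 65988} = \frac{65525}{65919}$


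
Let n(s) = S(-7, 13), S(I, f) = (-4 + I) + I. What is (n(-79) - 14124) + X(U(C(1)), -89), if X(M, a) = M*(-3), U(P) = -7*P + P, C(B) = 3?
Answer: -14088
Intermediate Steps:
S(I, f) = -4 + 2*I
n(s) = -18 (n(s) = -4 + 2*(-7) = -4 - 14 = -18)
U(P) = -6*P
X(M, a) = -3*M
(n(-79) - 14124) + X(U(C(1)), -89) = (-18 - 14124) - (-18)*3 = -14142 - 3*(-18) = -14142 + 54 = -14088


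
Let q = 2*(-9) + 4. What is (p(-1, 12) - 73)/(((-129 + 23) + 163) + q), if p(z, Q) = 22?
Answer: -51/43 ≈ -1.1860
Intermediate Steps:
q = -14 (q = -18 + 4 = -14)
(p(-1, 12) - 73)/(((-129 + 23) + 163) + q) = (22 - 73)/(((-129 + 23) + 163) - 14) = -51/((-106 + 163) - 14) = -51/(57 - 14) = -51/43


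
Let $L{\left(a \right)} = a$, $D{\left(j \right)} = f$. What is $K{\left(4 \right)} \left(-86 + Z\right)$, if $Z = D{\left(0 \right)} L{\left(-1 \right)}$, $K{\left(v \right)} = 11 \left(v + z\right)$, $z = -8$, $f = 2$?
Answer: $3872$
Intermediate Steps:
$D{\left(j \right)} = 2$
$K{\left(v \right)} = -88 + 11 v$ ($K{\left(v \right)} = 11 \left(v - 8\right) = 11 \left(-8 + v\right) = -88 + 11 v$)
$Z = -2$ ($Z = 2 \left(-1\right) = -2$)
$K{\left(4 \right)} \left(-86 + Z\right) = \left(-88 + 11 \cdot 4\right) \left(-86 - 2\right) = \left(-88 + 44\right) \left(-88\right) = \left(-44\right) \left(-88\right) = 3872$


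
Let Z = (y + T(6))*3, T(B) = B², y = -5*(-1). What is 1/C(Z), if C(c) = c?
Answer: 1/123 ≈ 0.0081301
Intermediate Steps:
y = 5
Z = 123 (Z = (5 + 6²)*3 = (5 + 36)*3 = 41*3 = 123)
1/C(Z) = 1/123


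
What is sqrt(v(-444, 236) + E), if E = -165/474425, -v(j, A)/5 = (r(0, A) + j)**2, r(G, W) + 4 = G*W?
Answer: I*sqrt(9034854362683205)/94885 ≈ 1001.8*I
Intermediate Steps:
r(G, W) = -4 + G*W
v(j, A) = -5*(-4 + j)**2 (v(j, A) = -5*((-4 + 0*A) + j)**2 = -5*((-4 + 0) + j)**2 = -5*(-4 + j)**2)
E = -33/94885 (E = -165*1/474425 = -33/94885 ≈ -0.00034779)
sqrt(v(-444, 236) + E) = sqrt(-5*(-4 - 444)**2 - 33/94885) = sqrt(-5*(-448)**2 - 33/94885) = sqrt(-5*200704 - 33/94885) = sqrt(-1003520 - 33/94885) = sqrt(-95218995233/94885) = I*sqrt(9034854362683205)/94885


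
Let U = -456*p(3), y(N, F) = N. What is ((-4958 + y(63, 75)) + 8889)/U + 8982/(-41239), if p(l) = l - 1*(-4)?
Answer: -96689555/65817444 ≈ -1.4691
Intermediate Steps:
p(l) = 4 + l (p(l) = l + 4 = 4 + l)
U = -3192 (U = -456*(4 + 3) = -456*7 = -3192)
((-4958 + y(63, 75)) + 8889)/U + 8982/(-41239) = ((-4958 + 63) + 8889)/(-3192) + 8982/(-41239) = (-4895 + 8889)*(-1/3192) + 8982*(-1/41239) = 3994*(-1/3192) - 8982/41239 = -1997/1596 - 8982/41239 = -96689555/65817444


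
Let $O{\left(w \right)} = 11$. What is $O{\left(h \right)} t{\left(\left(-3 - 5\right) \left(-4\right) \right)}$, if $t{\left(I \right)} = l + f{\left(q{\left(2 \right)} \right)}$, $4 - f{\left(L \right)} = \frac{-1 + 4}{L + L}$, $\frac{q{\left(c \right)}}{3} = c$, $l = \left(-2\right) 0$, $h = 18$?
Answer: $\frac{165}{4} \approx 41.25$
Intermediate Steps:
$l = 0$
$q{\left(c \right)} = 3 c$
$f{\left(L \right)} = 4 - \frac{3}{2 L}$ ($f{\left(L \right)} = 4 - \frac{-1 + 4}{L + L} = 4 - \frac{3}{2 L}$)
$t{\left(I \right)} = \frac{15}{4}$ ($t{\left(I \right)} = 0 + \left(4 - \frac{3}{2 \cdot 3 \cdot 2}\right) = 0 + \left(4 - \frac{3}{2 \cdot 6}\right) = 0 + \left(4 - \frac{1}{4}\right) = 0 + \frac{15}{4} = \frac{15}{4}$)
$O{\left(h \right)} t{\left(\left(-3 - 5\right) \left(-4\right) \right)} = 11 \cdot \frac{15}{4} = \frac{165}{4}$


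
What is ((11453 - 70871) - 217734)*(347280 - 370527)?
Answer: 6442952544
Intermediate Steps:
((11453 - 70871) - 217734)*(347280 - 370527) = (-59418 - 217734)*(-23247) = -277152*(-23247) = 6442952544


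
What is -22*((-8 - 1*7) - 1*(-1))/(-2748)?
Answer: -77/687 ≈ -0.11208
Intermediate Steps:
-22*((-8 - 1*7) - 1*(-1))/(-2748) = -22*((-8 - 7) + 1)*(-1/2748) = -22*(-15 + 1)*(-1/2748) = -22*(-14)*(-1/2748) = 308*(-1/2748) = -77/687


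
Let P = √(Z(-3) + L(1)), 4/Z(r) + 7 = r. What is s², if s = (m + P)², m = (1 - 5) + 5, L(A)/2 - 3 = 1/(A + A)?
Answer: (5 + √165)⁴/625 ≈ 162.26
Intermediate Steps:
L(A) = 6 + 1/A (L(A) = 6 + 2/(A + A) = 6 + 2/((2*A)) = 6 + 2*(1/(2*A)) = 6 + 1/A)
m = 1 (m = -4 + 5 = 1)
Z(r) = 4/(-7 + r)
P = √165/5 (P = √(4/(-7 - 3) + (6 + 1/1)) = √(4/(-10) + (6 + 1)) = √(4*(-⅒) + 7) = √(-⅖ + 7) = √(33/5) = √165/5 ≈ 2.5690)
s = (1 + √165/5)² ≈ 12.738
s² = ((5 + √165)²/25)² = (5 + √165)⁴/625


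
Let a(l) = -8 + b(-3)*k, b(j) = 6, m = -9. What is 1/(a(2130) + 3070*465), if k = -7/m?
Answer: 3/4282640 ≈ 7.0050e-7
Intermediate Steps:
k = 7/9 (k = -7/(-9) = -7*(-1/9) = 7/9 ≈ 0.77778)
a(l) = -10/3 (a(l) = -8 + 6*(7/9) = -8 + 14/3 = -10/3)
1/(a(2130) + 3070*465) = 1/(-10/3 + 3070*465) = 1/(-10/3 + 1427550) = 1/(4282640/3) = 3/4282640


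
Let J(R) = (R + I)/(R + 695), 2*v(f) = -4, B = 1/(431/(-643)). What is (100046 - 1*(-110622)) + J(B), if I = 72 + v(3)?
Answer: 62969116063/298902 ≈ 2.1067e+5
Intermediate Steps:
B = -643/431 (B = 1/(431*(-1/643)) = 1/(-431/643) = -643/431 ≈ -1.4919)
v(f) = -2 (v(f) = (½)*(-4) = -2)
I = 70 (I = 72 - 2 = 70)
J(R) = (70 + R)/(695 + R) (J(R) = (R + 70)/(R + 695) = (70 + R)/(695 + R))
(100046 - 1*(-110622)) + J(B) = (100046 - 1*(-110622)) + (70 - 643/431)/(695 - 643/431) = (100046 + 110622) + (29527/431)/(298902/431) = 210668 + (431/298902)*(29527/431) = 210668 + 29527/298902 = 62969116063/298902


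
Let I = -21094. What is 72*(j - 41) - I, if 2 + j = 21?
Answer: 19510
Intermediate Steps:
j = 19 (j = -2 + 21 = 19)
72*(j - 41) - I = 72*(19 - 41) - 1*(-21094) = 72*(-22) + 21094 = -1584 + 21094 = 19510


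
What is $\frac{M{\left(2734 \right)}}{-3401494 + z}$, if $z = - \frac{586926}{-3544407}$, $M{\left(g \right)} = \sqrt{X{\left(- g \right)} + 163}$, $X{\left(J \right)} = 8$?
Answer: $- \frac{1181469 \sqrt{19}}{1339586506348} \approx -3.8444 \cdot 10^{-6}$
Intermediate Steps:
$M{\left(g \right)} = 3 \sqrt{19}$ ($M{\left(g \right)} = \sqrt{8 + 163} = \sqrt{171} = 3 \sqrt{19}$)
$z = \frac{65214}{393823}$ ($z = \left(-586926\right) \left(- \frac{1}{3544407}\right) = \frac{65214}{393823} \approx 0.16559$)
$\frac{M{\left(2734 \right)}}{-3401494 + z} = \frac{3 \sqrt{19}}{-3401494 + \frac{65214}{393823}} = \frac{3 \sqrt{19}}{- \frac{1339586506348}{393823}} = 3 \sqrt{19} \left(- \frac{393823}{1339586506348}\right) = - \frac{1181469 \sqrt{19}}{1339586506348}$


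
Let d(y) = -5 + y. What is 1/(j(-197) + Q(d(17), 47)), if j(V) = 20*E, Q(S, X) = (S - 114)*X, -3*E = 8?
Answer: -3/14542 ≈ -0.00020630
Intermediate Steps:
E = -8/3 (E = -⅓*8 = -8/3 ≈ -2.6667)
Q(S, X) = X*(-114 + S) (Q(S, X) = (-114 + S)*X = X*(-114 + S))
j(V) = -160/3 (j(V) = 20*(-8/3) = -160/3)
1/(j(-197) + Q(d(17), 47)) = 1/(-160/3 + 47*(-114 + (-5 + 17))) = 1/(-160/3 + 47*(-114 + 12)) = 1/(-160/3 + 47*(-102)) = 1/(-160/3 - 4794) = 1/(-14542/3) = -3/14542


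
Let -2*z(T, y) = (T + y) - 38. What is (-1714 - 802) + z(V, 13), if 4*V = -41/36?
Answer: -720967/288 ≈ -2503.4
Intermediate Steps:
V = -41/144 (V = (-41/36)/4 = (-41*1/36)/4 = (¼)*(-41/36) = -41/144 ≈ -0.28472)
z(T, y) = 19 - T/2 - y/2 (z(T, y) = -((T + y) - 38)/2 = -(-38 + T + y)/2 = 19 - T/2 - y/2)
(-1714 - 802) + z(V, 13) = (-1714 - 802) + (19 - ½*(-41/144) - ½*13) = -2516 + (19 + 41/288 - 13/2) = -2516 + 3641/288 = -720967/288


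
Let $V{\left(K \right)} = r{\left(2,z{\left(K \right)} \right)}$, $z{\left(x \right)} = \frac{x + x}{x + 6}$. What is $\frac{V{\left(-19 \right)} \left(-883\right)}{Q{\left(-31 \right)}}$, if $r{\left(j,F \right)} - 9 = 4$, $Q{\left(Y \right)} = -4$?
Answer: $\frac{11479}{4} \approx 2869.8$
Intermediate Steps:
$z{\left(x \right)} = \frac{2 x}{6 + x}$
$r{\left(j,F \right)} = 13$ ($r{\left(j,F \right)} = 9 + 4 = 13$)
$V{\left(K \right)} = 13$
$\frac{V{\left(-19 \right)} \left(-883\right)}{Q{\left(-31 \right)}} = \frac{13 \left(-883\right)}{-4} = \left(-11479\right) \left(- \frac{1}{4}\right) = \frac{11479}{4}$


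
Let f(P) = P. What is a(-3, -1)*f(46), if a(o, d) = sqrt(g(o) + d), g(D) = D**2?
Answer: 92*sqrt(2) ≈ 130.11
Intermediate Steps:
a(o, d) = sqrt(d + o**2) (a(o, d) = sqrt(o**2 + d) = sqrt(d + o**2))
a(-3, -1)*f(46) = sqrt(-1 + (-3)**2)*46 = sqrt(-1 + 9)*46 = sqrt(8)*46 = (2*sqrt(2))*46 = 92*sqrt(2)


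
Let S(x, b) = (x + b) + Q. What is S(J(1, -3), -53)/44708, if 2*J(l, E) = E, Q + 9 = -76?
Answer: -279/89416 ≈ -0.0031202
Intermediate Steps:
Q = -85 (Q = -9 - 76 = -85)
J(l, E) = E/2
S(x, b) = -85 + b + x (S(x, b) = (x + b) - 85 = (b + x) - 85 = -85 + b + x)
S(J(1, -3), -53)/44708 = (-85 - 53 + (½)*(-3))/44708 = (-85 - 53 - 3/2)*(1/44708) = -279/2*1/44708 = -279/89416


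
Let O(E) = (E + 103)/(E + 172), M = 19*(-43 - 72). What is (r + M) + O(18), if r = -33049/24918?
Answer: -2586992983/1183605 ≈ -2185.7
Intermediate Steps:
M = -2185 (M = 19*(-115) = -2185)
O(E) = (103 + E)/(172 + E)
r = -33049/24918 (r = -33049*1/24918 = -33049/24918 ≈ -1.3263)
(r + M) + O(18) = (-33049/24918 - 2185) + (103 + 18)/(172 + 18) = -54478879/24918 + 121/190 = -2586992983/1183605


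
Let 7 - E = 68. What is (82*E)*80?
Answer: -400160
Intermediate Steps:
E = -61 (E = 7 - 1*68 = 7 - 68 = -61)
(82*E)*80 = (82*(-61))*80 = -5002*80 = -400160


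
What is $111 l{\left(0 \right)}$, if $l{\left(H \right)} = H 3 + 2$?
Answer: $222$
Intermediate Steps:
$l{\left(H \right)} = 2 + 3 H$ ($l{\left(H \right)} = 3 H + 2 = 2 + 3 H$)
$111 l{\left(0 \right)} = 111 \left(2 + 3 \cdot 0\right) = 111 \left(2 + 0\right) = 111 \cdot 2 = 222$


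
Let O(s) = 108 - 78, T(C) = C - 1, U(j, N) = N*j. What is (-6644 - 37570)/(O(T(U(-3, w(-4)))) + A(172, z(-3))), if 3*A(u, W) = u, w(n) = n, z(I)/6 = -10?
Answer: -66321/131 ≈ -506.27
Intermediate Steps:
z(I) = -60 (z(I) = 6*(-10) = -60)
A(u, W) = u/3
T(C) = -1 + C
O(s) = 30
(-6644 - 37570)/(O(T(U(-3, w(-4)))) + A(172, z(-3))) = (-6644 - 37570)/(30 + (1/3)*172) = -44214/(30 + 172/3) = -44214/262/3 = -44214*3/262 = -66321/131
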